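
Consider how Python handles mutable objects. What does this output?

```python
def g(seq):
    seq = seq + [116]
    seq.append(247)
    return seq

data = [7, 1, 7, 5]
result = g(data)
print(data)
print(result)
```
[7, 1, 7, 5]
[7, 1, 7, 5, 116, 247]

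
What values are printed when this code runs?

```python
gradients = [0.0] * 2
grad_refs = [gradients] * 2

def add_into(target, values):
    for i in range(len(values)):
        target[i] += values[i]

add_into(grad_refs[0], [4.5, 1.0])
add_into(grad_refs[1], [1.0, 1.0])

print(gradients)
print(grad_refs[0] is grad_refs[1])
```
[5.5, 2.0]
True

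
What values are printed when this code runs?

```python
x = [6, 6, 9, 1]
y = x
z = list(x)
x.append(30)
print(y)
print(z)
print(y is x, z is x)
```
[6, 6, 9, 1, 30]
[6, 6, 9, 1]
True False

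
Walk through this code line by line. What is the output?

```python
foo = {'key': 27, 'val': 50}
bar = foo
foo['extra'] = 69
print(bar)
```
{'key': 27, 'val': 50, 'extra': 69}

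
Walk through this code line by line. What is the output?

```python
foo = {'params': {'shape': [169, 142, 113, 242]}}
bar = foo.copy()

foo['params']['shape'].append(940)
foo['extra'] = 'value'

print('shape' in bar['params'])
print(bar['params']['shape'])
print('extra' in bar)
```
True
[169, 142, 113, 242, 940]
False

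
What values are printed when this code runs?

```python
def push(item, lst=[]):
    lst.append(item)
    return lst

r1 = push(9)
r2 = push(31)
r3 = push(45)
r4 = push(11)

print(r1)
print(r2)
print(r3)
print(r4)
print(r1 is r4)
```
[9, 31, 45, 11]
[9, 31, 45, 11]
[9, 31, 45, 11]
[9, 31, 45, 11]
True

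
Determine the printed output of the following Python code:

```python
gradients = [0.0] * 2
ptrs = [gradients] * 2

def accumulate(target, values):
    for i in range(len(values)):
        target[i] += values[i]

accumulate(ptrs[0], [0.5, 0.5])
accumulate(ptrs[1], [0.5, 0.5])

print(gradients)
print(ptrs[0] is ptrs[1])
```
[1.0, 1.0]
True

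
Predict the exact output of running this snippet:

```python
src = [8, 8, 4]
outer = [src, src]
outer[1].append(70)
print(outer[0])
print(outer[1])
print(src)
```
[8, 8, 4, 70]
[8, 8, 4, 70]
[8, 8, 4, 70]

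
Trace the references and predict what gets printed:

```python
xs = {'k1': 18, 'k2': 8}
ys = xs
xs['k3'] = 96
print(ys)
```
{'k1': 18, 'k2': 8, 'k3': 96}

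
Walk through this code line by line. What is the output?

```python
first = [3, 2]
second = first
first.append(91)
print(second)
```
[3, 2, 91]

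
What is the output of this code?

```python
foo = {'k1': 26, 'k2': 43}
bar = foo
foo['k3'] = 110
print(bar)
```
{'k1': 26, 'k2': 43, 'k3': 110}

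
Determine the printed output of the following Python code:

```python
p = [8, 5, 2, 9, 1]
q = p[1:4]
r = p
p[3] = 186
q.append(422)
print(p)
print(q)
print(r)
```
[8, 5, 2, 186, 1]
[5, 2, 9, 422]
[8, 5, 2, 186, 1]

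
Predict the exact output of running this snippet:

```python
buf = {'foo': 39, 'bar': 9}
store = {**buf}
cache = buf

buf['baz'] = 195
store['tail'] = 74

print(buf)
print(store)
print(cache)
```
{'foo': 39, 'bar': 9, 'baz': 195}
{'foo': 39, 'bar': 9, 'tail': 74}
{'foo': 39, 'bar': 9, 'baz': 195}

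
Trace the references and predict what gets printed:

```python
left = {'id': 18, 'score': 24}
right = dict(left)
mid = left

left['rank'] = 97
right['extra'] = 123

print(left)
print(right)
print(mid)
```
{'id': 18, 'score': 24, 'rank': 97}
{'id': 18, 'score': 24, 'extra': 123}
{'id': 18, 'score': 24, 'rank': 97}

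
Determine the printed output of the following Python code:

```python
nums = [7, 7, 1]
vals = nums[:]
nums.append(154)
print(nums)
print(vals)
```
[7, 7, 1, 154]
[7, 7, 1]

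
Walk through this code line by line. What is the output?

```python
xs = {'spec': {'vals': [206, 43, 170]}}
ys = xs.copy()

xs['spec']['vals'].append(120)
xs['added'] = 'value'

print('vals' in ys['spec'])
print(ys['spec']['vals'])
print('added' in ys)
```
True
[206, 43, 170, 120]
False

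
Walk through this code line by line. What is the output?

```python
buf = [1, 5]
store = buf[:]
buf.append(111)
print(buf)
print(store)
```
[1, 5, 111]
[1, 5]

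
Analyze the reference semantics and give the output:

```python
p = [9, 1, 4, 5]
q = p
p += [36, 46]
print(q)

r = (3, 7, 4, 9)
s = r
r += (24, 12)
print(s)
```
[9, 1, 4, 5, 36, 46]
(3, 7, 4, 9)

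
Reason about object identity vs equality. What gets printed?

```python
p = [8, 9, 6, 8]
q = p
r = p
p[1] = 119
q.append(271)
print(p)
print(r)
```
[8, 119, 6, 8, 271]
[8, 119, 6, 8, 271]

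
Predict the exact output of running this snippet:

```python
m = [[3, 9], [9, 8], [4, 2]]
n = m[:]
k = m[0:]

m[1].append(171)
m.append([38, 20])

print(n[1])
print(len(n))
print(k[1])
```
[9, 8, 171]
3
[9, 8, 171]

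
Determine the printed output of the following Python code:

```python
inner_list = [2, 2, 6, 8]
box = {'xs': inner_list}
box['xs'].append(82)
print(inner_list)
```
[2, 2, 6, 8, 82]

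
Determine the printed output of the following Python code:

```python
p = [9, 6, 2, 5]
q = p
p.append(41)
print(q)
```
[9, 6, 2, 5, 41]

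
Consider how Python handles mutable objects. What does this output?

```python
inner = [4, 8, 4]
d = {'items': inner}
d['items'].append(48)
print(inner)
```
[4, 8, 4, 48]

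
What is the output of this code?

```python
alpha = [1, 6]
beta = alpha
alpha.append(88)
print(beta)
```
[1, 6, 88]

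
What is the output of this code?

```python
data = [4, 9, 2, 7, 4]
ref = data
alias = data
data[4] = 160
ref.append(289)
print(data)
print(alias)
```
[4, 9, 2, 7, 160, 289]
[4, 9, 2, 7, 160, 289]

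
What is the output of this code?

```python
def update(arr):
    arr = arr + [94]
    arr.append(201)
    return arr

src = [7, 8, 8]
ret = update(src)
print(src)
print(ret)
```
[7, 8, 8]
[7, 8, 8, 94, 201]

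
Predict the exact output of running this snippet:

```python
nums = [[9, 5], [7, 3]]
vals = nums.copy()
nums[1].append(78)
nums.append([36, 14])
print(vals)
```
[[9, 5], [7, 3, 78]]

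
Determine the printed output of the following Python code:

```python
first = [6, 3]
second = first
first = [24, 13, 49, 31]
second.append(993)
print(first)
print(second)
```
[24, 13, 49, 31]
[6, 3, 993]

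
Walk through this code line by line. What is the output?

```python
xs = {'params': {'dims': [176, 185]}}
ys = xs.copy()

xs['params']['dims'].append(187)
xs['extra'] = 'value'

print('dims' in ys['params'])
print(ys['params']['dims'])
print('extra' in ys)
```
True
[176, 185, 187]
False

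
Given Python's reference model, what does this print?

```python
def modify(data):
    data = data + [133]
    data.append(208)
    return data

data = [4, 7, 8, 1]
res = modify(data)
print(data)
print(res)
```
[4, 7, 8, 1]
[4, 7, 8, 1, 133, 208]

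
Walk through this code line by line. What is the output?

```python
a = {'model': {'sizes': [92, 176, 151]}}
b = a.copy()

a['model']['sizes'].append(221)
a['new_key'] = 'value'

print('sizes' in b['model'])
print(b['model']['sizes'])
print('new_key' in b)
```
True
[92, 176, 151, 221]
False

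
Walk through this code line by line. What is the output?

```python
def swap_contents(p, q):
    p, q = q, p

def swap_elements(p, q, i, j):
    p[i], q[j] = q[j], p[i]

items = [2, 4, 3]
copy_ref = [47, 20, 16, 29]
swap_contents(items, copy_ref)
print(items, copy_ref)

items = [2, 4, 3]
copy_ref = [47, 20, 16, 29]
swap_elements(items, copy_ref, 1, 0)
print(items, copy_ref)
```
[2, 4, 3] [47, 20, 16, 29]
[2, 47, 3] [4, 20, 16, 29]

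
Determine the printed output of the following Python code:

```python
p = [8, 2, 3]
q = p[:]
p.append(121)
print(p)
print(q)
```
[8, 2, 3, 121]
[8, 2, 3]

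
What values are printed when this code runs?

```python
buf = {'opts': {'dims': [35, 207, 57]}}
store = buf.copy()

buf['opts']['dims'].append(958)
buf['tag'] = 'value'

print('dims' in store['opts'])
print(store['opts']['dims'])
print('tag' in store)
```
True
[35, 207, 57, 958]
False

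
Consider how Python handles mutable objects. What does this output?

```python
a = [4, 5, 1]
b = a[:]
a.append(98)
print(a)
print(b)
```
[4, 5, 1, 98]
[4, 5, 1]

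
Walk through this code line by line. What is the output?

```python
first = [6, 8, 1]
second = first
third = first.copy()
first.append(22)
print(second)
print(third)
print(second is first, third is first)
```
[6, 8, 1, 22]
[6, 8, 1]
True False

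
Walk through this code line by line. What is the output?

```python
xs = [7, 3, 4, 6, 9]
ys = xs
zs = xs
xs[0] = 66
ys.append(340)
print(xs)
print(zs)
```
[66, 3, 4, 6, 9, 340]
[66, 3, 4, 6, 9, 340]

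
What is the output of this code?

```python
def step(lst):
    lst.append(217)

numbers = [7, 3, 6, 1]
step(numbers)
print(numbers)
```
[7, 3, 6, 1, 217]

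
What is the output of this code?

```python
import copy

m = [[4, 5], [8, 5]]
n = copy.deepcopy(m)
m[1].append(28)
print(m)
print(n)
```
[[4, 5], [8, 5, 28]]
[[4, 5], [8, 5]]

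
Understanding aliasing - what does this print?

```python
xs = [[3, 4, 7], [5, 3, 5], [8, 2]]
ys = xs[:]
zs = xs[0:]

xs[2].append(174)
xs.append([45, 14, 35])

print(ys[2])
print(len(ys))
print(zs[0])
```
[8, 2, 174]
3
[3, 4, 7]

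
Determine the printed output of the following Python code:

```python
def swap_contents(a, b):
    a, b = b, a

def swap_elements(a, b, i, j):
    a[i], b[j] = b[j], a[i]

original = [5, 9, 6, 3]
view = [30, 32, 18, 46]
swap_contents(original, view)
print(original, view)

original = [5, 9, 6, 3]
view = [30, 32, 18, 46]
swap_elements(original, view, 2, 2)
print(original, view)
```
[5, 9, 6, 3] [30, 32, 18, 46]
[5, 9, 18, 3] [30, 32, 6, 46]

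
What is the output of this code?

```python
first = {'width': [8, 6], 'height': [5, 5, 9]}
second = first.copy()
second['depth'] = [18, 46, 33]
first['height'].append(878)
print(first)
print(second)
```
{'width': [8, 6], 'height': [5, 5, 9, 878]}
{'width': [8, 6], 'height': [5, 5, 9, 878], 'depth': [18, 46, 33]}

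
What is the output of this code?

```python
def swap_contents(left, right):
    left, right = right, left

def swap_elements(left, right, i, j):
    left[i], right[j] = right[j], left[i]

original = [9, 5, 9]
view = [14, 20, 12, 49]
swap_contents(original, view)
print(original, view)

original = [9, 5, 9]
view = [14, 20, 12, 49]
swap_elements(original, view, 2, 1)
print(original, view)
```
[9, 5, 9] [14, 20, 12, 49]
[9, 5, 20] [14, 9, 12, 49]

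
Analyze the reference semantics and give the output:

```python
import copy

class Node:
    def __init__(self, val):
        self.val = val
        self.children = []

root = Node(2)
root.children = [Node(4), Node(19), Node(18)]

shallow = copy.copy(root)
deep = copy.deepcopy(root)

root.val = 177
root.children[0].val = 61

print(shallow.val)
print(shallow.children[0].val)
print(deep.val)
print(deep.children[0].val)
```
2
61
2
4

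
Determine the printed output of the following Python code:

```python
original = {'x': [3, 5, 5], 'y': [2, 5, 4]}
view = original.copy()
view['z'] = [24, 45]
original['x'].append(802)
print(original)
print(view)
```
{'x': [3, 5, 5, 802], 'y': [2, 5, 4]}
{'x': [3, 5, 5, 802], 'y': [2, 5, 4], 'z': [24, 45]}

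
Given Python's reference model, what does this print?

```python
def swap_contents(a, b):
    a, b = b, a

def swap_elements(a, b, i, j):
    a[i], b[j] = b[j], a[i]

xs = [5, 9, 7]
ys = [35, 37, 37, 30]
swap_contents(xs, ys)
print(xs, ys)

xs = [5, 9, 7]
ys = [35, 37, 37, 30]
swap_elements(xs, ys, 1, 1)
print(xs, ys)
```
[5, 9, 7] [35, 37, 37, 30]
[5, 37, 7] [35, 9, 37, 30]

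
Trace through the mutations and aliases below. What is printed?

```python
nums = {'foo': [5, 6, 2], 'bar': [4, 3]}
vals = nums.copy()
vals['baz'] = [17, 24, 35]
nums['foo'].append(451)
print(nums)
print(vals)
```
{'foo': [5, 6, 2, 451], 'bar': [4, 3]}
{'foo': [5, 6, 2, 451], 'bar': [4, 3], 'baz': [17, 24, 35]}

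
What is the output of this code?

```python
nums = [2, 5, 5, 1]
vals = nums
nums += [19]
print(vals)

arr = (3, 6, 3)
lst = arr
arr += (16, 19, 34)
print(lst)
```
[2, 5, 5, 1, 19]
(3, 6, 3)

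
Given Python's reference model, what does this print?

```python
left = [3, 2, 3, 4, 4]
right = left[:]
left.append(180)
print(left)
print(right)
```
[3, 2, 3, 4, 4, 180]
[3, 2, 3, 4, 4]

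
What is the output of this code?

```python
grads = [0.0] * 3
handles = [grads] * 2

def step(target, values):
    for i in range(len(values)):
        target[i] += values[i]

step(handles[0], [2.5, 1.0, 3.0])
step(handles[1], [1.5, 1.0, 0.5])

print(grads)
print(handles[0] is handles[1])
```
[4.0, 2.0, 3.5]
True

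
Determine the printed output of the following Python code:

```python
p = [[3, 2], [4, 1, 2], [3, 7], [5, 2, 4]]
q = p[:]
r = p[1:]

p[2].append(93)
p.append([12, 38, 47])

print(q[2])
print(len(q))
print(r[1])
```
[3, 7, 93]
4
[3, 7, 93]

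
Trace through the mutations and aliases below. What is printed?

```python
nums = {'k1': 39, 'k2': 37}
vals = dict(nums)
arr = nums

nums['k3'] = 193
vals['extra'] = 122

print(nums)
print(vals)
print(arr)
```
{'k1': 39, 'k2': 37, 'k3': 193}
{'k1': 39, 'k2': 37, 'extra': 122}
{'k1': 39, 'k2': 37, 'k3': 193}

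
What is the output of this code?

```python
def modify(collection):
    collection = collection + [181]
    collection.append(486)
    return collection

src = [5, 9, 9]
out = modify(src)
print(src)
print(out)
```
[5, 9, 9]
[5, 9, 9, 181, 486]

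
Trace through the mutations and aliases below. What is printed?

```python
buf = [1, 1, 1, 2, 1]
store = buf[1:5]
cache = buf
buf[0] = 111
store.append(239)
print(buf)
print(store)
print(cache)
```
[111, 1, 1, 2, 1]
[1, 1, 2, 1, 239]
[111, 1, 1, 2, 1]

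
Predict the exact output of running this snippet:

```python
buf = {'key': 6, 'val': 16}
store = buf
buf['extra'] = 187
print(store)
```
{'key': 6, 'val': 16, 'extra': 187}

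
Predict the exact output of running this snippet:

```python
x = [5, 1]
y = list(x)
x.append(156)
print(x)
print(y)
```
[5, 1, 156]
[5, 1]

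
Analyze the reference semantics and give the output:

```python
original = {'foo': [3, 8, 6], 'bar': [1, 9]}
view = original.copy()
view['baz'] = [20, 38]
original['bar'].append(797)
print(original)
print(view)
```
{'foo': [3, 8, 6], 'bar': [1, 9, 797]}
{'foo': [3, 8, 6], 'bar': [1, 9, 797], 'baz': [20, 38]}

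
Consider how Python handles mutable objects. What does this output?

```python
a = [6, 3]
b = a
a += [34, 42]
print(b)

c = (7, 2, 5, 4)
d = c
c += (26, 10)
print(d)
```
[6, 3, 34, 42]
(7, 2, 5, 4)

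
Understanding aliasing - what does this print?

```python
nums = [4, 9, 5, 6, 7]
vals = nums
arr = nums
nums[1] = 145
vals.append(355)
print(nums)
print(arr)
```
[4, 145, 5, 6, 7, 355]
[4, 145, 5, 6, 7, 355]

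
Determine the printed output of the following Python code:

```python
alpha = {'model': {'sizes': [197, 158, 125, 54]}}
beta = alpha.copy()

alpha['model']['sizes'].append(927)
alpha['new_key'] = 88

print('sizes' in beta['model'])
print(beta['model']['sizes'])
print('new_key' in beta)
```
True
[197, 158, 125, 54, 927]
False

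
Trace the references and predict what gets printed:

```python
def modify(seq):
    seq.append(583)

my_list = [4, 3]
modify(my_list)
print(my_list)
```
[4, 3, 583]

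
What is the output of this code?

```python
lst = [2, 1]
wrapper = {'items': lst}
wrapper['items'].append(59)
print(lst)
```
[2, 1, 59]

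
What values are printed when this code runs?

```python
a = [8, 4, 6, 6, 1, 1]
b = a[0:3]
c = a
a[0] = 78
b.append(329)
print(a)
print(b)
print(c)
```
[78, 4, 6, 6, 1, 1]
[8, 4, 6, 329]
[78, 4, 6, 6, 1, 1]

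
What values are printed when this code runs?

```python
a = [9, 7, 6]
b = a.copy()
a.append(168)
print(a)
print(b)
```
[9, 7, 6, 168]
[9, 7, 6]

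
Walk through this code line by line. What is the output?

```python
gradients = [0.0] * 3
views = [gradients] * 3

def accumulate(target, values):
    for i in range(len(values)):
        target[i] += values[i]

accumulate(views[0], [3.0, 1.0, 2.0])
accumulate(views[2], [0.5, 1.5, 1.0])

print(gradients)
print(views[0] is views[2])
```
[3.5, 2.5, 3.0]
True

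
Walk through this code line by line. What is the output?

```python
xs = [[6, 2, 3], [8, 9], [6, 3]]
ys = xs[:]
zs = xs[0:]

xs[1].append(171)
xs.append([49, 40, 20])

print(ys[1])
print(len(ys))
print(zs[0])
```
[8, 9, 171]
3
[6, 2, 3]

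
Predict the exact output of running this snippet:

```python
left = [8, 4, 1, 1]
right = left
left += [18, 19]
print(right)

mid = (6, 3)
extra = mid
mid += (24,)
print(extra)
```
[8, 4, 1, 1, 18, 19]
(6, 3)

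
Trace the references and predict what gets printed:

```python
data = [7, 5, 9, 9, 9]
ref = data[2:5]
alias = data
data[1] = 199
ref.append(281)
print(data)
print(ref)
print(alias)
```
[7, 199, 9, 9, 9]
[9, 9, 9, 281]
[7, 199, 9, 9, 9]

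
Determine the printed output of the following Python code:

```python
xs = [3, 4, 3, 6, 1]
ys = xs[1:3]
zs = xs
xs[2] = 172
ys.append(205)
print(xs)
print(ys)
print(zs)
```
[3, 4, 172, 6, 1]
[4, 3, 205]
[3, 4, 172, 6, 1]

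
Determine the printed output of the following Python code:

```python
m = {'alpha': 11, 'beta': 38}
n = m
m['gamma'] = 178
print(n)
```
{'alpha': 11, 'beta': 38, 'gamma': 178}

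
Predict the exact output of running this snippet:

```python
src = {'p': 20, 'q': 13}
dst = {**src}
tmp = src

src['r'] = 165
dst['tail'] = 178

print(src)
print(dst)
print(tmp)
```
{'p': 20, 'q': 13, 'r': 165}
{'p': 20, 'q': 13, 'tail': 178}
{'p': 20, 'q': 13, 'r': 165}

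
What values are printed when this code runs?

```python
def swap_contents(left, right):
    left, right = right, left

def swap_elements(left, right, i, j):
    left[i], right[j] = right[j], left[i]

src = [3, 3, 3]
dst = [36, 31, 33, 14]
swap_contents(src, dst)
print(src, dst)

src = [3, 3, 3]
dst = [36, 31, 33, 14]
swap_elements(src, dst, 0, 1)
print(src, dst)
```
[3, 3, 3] [36, 31, 33, 14]
[31, 3, 3] [36, 3, 33, 14]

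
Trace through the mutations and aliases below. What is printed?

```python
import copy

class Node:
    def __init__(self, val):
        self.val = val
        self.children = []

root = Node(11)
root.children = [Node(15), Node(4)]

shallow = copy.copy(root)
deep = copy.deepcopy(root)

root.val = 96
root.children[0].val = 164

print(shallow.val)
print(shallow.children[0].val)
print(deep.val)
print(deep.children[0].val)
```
11
164
11
15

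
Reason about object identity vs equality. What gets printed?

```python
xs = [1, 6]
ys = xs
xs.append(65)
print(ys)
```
[1, 6, 65]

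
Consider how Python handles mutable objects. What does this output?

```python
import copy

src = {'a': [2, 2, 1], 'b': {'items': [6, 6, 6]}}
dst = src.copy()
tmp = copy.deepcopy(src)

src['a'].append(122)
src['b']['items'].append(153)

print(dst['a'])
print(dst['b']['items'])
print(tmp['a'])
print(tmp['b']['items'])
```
[2, 2, 1, 122]
[6, 6, 6, 153]
[2, 2, 1]
[6, 6, 6]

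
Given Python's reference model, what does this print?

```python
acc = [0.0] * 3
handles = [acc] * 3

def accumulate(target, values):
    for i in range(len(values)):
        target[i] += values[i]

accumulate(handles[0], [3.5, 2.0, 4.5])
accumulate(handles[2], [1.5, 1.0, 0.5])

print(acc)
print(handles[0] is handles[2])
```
[5.0, 3.0, 5.0]
True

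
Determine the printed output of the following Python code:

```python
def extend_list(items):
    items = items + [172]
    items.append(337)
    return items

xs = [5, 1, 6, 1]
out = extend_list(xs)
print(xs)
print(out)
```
[5, 1, 6, 1]
[5, 1, 6, 1, 172, 337]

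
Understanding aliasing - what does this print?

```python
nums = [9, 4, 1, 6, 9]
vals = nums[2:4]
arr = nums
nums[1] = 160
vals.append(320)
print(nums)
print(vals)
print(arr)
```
[9, 160, 1, 6, 9]
[1, 6, 320]
[9, 160, 1, 6, 9]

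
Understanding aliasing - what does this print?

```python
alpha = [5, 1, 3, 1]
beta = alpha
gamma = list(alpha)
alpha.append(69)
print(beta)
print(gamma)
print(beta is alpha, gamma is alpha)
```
[5, 1, 3, 1, 69]
[5, 1, 3, 1]
True False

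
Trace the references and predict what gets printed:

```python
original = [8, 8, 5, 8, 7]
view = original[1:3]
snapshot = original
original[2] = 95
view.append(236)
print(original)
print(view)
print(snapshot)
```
[8, 8, 95, 8, 7]
[8, 5, 236]
[8, 8, 95, 8, 7]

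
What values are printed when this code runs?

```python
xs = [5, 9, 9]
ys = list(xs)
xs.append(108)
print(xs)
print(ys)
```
[5, 9, 9, 108]
[5, 9, 9]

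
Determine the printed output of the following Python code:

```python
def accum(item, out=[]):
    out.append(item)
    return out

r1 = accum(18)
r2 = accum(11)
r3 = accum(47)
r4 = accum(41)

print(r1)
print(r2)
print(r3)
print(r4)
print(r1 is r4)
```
[18, 11, 47, 41]
[18, 11, 47, 41]
[18, 11, 47, 41]
[18, 11, 47, 41]
True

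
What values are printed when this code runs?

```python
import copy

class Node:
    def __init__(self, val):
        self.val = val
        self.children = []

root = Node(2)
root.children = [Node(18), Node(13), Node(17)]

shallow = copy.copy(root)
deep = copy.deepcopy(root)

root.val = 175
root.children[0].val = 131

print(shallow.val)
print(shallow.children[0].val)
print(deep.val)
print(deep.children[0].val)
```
2
131
2
18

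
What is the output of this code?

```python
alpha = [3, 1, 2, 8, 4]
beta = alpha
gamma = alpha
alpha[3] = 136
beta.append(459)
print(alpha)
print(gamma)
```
[3, 1, 2, 136, 4, 459]
[3, 1, 2, 136, 4, 459]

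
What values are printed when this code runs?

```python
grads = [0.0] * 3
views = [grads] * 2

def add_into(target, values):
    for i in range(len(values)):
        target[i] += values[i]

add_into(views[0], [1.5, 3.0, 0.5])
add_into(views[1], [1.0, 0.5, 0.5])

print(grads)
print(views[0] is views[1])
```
[2.5, 3.5, 1.0]
True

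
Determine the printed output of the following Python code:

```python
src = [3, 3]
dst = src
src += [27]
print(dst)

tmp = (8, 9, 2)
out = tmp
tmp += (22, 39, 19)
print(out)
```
[3, 3, 27]
(8, 9, 2)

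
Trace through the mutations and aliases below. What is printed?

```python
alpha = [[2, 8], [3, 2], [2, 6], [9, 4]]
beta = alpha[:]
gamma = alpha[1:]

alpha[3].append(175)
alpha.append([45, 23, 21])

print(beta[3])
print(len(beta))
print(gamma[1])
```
[9, 4, 175]
4
[2, 6]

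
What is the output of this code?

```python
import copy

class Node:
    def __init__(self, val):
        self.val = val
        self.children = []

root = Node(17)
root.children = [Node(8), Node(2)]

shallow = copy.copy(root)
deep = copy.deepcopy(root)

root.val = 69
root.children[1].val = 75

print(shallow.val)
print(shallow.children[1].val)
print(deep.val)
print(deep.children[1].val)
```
17
75
17
2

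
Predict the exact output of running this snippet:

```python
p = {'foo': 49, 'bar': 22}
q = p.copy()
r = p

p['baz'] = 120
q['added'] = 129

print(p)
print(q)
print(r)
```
{'foo': 49, 'bar': 22, 'baz': 120}
{'foo': 49, 'bar': 22, 'added': 129}
{'foo': 49, 'bar': 22, 'baz': 120}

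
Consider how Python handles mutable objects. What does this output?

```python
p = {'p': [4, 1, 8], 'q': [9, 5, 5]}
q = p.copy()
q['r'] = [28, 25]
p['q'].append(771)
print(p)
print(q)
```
{'p': [4, 1, 8], 'q': [9, 5, 5, 771]}
{'p': [4, 1, 8], 'q': [9, 5, 5, 771], 'r': [28, 25]}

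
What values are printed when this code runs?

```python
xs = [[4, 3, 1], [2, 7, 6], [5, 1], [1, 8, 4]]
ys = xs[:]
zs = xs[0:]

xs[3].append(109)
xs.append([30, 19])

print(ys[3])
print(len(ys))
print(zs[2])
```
[1, 8, 4, 109]
4
[5, 1]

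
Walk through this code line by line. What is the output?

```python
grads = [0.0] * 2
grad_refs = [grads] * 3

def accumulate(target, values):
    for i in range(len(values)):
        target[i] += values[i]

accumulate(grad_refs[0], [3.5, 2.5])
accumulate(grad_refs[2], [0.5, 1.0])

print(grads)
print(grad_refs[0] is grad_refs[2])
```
[4.0, 3.5]
True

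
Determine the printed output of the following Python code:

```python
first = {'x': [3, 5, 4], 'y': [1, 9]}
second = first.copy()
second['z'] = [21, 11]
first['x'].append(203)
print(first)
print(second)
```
{'x': [3, 5, 4, 203], 'y': [1, 9]}
{'x': [3, 5, 4, 203], 'y': [1, 9], 'z': [21, 11]}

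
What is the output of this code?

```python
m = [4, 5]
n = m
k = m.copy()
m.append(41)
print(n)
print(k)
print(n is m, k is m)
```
[4, 5, 41]
[4, 5]
True False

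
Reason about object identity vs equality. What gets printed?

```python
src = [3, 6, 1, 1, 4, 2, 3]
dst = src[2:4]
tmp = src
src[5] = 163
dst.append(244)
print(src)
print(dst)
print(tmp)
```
[3, 6, 1, 1, 4, 163, 3]
[1, 1, 244]
[3, 6, 1, 1, 4, 163, 3]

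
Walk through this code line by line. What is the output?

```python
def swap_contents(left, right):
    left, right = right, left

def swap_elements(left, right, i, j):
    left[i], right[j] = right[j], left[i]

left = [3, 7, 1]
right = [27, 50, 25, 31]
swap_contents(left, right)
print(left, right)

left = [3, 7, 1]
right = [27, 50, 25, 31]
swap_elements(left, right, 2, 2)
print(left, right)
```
[3, 7, 1] [27, 50, 25, 31]
[3, 7, 25] [27, 50, 1, 31]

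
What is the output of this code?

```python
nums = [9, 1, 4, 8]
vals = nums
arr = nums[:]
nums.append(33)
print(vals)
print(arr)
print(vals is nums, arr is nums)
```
[9, 1, 4, 8, 33]
[9, 1, 4, 8]
True False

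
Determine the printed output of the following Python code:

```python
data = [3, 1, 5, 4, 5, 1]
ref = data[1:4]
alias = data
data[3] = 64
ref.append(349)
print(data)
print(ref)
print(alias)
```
[3, 1, 5, 64, 5, 1]
[1, 5, 4, 349]
[3, 1, 5, 64, 5, 1]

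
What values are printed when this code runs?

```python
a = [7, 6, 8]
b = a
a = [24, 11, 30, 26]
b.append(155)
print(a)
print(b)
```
[24, 11, 30, 26]
[7, 6, 8, 155]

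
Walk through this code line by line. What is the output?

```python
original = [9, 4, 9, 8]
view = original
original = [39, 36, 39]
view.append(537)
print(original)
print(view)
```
[39, 36, 39]
[9, 4, 9, 8, 537]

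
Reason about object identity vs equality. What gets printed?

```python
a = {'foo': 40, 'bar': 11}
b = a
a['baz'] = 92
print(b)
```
{'foo': 40, 'bar': 11, 'baz': 92}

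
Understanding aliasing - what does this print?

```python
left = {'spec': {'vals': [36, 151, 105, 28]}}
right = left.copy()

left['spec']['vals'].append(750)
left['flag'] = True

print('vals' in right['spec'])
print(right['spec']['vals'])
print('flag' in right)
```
True
[36, 151, 105, 28, 750]
False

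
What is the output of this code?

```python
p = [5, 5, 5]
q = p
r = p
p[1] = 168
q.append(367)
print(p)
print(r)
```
[5, 168, 5, 367]
[5, 168, 5, 367]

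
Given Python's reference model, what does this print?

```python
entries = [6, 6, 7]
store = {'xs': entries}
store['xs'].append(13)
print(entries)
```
[6, 6, 7, 13]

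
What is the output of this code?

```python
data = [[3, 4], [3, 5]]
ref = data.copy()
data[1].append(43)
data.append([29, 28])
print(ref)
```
[[3, 4], [3, 5, 43]]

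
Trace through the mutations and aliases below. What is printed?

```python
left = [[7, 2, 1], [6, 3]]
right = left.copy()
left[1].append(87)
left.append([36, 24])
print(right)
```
[[7, 2, 1], [6, 3, 87]]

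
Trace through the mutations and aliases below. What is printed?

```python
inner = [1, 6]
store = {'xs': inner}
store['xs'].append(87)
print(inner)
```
[1, 6, 87]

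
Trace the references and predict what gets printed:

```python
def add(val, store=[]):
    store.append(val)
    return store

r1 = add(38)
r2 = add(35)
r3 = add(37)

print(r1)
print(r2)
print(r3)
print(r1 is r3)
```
[38, 35, 37]
[38, 35, 37]
[38, 35, 37]
True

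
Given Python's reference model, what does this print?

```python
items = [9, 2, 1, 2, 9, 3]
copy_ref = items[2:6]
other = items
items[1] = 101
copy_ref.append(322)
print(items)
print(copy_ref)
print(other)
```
[9, 101, 1, 2, 9, 3]
[1, 2, 9, 3, 322]
[9, 101, 1, 2, 9, 3]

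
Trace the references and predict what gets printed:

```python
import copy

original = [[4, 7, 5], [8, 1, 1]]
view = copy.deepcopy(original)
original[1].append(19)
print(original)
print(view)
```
[[4, 7, 5], [8, 1, 1, 19]]
[[4, 7, 5], [8, 1, 1]]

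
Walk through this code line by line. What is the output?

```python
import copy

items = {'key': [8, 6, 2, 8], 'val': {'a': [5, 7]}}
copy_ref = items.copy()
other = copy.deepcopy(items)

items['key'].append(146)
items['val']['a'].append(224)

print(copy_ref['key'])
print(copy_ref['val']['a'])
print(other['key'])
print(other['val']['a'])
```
[8, 6, 2, 8, 146]
[5, 7, 224]
[8, 6, 2, 8]
[5, 7]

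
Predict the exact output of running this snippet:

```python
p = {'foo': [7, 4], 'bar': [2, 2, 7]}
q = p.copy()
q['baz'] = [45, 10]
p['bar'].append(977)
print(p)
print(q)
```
{'foo': [7, 4], 'bar': [2, 2, 7, 977]}
{'foo': [7, 4], 'bar': [2, 2, 7, 977], 'baz': [45, 10]}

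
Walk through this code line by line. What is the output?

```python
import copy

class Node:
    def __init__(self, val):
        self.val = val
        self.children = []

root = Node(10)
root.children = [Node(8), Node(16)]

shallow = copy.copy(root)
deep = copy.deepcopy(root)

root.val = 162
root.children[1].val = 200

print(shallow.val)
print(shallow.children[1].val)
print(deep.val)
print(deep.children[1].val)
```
10
200
10
16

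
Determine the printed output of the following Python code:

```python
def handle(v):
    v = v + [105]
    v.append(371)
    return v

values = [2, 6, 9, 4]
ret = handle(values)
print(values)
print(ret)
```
[2, 6, 9, 4]
[2, 6, 9, 4, 105, 371]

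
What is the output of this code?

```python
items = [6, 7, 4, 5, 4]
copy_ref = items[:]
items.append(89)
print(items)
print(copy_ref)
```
[6, 7, 4, 5, 4, 89]
[6, 7, 4, 5, 4]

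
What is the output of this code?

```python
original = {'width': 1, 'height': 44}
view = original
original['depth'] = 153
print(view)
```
{'width': 1, 'height': 44, 'depth': 153}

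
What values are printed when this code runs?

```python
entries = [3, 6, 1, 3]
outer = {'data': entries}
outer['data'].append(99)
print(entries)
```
[3, 6, 1, 3, 99]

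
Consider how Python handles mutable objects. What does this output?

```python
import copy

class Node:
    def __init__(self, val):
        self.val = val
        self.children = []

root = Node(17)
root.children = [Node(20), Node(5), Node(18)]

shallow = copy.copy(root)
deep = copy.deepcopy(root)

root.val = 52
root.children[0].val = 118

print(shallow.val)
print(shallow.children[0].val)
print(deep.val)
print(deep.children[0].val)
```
17
118
17
20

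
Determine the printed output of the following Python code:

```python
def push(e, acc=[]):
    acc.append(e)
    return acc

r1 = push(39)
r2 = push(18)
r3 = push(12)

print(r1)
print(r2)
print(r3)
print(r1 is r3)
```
[39, 18, 12]
[39, 18, 12]
[39, 18, 12]
True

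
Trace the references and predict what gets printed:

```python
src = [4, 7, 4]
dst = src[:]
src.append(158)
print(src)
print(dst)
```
[4, 7, 4, 158]
[4, 7, 4]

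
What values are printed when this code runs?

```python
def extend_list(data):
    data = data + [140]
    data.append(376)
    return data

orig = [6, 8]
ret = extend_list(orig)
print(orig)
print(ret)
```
[6, 8]
[6, 8, 140, 376]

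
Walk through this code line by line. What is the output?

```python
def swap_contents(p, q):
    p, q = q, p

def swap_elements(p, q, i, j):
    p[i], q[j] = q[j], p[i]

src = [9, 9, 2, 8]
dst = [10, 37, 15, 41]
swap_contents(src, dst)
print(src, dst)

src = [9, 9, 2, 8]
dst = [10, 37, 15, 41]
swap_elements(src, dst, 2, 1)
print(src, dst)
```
[9, 9, 2, 8] [10, 37, 15, 41]
[9, 9, 37, 8] [10, 2, 15, 41]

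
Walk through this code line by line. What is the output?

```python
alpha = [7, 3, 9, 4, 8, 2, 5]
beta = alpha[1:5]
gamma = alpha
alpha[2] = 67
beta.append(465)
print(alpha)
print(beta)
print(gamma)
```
[7, 3, 67, 4, 8, 2, 5]
[3, 9, 4, 8, 465]
[7, 3, 67, 4, 8, 2, 5]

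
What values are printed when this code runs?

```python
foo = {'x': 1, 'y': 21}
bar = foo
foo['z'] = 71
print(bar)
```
{'x': 1, 'y': 21, 'z': 71}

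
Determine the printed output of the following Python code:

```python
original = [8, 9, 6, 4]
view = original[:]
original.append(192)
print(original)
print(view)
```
[8, 9, 6, 4, 192]
[8, 9, 6, 4]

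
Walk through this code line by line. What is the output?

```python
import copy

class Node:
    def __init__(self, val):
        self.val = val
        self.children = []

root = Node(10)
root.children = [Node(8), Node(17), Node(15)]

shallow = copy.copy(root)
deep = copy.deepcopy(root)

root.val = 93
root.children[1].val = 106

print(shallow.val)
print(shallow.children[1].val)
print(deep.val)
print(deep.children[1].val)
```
10
106
10
17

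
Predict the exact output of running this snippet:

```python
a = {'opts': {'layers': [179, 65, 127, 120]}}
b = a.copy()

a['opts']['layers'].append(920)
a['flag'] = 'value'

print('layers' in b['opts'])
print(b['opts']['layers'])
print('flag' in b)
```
True
[179, 65, 127, 120, 920]
False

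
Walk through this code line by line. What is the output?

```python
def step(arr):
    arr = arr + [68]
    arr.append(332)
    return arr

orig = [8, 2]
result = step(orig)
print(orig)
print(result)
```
[8, 2]
[8, 2, 68, 332]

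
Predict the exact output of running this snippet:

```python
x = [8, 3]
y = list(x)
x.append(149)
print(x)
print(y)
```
[8, 3, 149]
[8, 3]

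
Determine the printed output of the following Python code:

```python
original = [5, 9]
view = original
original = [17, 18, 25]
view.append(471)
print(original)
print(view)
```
[17, 18, 25]
[5, 9, 471]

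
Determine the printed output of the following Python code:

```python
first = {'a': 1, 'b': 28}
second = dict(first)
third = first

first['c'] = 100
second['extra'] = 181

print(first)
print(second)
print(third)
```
{'a': 1, 'b': 28, 'c': 100}
{'a': 1, 'b': 28, 'extra': 181}
{'a': 1, 'b': 28, 'c': 100}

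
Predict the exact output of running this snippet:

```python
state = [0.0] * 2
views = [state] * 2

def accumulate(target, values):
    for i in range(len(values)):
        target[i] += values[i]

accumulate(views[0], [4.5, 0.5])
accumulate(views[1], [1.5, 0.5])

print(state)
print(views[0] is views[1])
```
[6.0, 1.0]
True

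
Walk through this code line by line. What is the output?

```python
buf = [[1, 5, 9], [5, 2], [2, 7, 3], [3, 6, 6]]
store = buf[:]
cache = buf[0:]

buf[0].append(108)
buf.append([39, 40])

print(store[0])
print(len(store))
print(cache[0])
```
[1, 5, 9, 108]
4
[1, 5, 9, 108]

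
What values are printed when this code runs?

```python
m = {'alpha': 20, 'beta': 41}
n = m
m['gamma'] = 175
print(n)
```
{'alpha': 20, 'beta': 41, 'gamma': 175}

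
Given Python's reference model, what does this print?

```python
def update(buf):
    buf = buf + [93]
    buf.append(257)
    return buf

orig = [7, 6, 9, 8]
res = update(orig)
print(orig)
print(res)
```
[7, 6, 9, 8]
[7, 6, 9, 8, 93, 257]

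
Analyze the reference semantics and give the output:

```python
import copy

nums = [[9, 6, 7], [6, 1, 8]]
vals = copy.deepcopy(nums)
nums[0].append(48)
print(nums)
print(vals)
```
[[9, 6, 7, 48], [6, 1, 8]]
[[9, 6, 7], [6, 1, 8]]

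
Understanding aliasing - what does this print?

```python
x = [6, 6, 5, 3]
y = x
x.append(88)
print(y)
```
[6, 6, 5, 3, 88]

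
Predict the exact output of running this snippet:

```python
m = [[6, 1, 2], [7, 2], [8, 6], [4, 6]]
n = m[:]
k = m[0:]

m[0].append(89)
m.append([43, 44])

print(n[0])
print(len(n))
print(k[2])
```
[6, 1, 2, 89]
4
[8, 6]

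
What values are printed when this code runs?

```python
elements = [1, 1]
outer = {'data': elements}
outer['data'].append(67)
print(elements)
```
[1, 1, 67]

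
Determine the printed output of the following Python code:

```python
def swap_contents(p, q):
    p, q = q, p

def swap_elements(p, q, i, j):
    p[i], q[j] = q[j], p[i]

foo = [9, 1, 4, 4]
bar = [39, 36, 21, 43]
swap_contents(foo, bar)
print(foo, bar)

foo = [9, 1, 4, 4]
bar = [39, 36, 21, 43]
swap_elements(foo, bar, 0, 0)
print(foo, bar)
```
[9, 1, 4, 4] [39, 36, 21, 43]
[39, 1, 4, 4] [9, 36, 21, 43]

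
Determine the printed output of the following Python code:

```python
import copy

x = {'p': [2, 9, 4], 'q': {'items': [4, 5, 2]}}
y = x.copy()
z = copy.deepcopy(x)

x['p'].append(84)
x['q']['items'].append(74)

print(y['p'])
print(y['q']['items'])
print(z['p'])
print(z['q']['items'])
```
[2, 9, 4, 84]
[4, 5, 2, 74]
[2, 9, 4]
[4, 5, 2]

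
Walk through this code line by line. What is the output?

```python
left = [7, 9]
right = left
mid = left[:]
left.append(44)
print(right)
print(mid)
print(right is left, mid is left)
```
[7, 9, 44]
[7, 9]
True False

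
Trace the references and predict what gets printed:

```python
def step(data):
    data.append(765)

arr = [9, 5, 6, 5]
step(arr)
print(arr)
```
[9, 5, 6, 5, 765]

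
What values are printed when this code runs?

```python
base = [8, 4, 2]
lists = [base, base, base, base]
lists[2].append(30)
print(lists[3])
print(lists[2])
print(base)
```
[8, 4, 2, 30]
[8, 4, 2, 30]
[8, 4, 2, 30]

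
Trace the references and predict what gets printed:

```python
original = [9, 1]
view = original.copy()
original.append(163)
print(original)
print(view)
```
[9, 1, 163]
[9, 1]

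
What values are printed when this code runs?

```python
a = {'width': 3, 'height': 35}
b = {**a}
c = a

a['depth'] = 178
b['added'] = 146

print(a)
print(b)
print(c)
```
{'width': 3, 'height': 35, 'depth': 178}
{'width': 3, 'height': 35, 'added': 146}
{'width': 3, 'height': 35, 'depth': 178}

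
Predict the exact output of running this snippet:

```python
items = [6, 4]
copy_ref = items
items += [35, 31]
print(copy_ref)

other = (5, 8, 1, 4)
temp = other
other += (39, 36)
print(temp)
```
[6, 4, 35, 31]
(5, 8, 1, 4)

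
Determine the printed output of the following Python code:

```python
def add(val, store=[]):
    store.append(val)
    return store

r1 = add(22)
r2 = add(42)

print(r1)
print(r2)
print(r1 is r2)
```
[22, 42]
[22, 42]
True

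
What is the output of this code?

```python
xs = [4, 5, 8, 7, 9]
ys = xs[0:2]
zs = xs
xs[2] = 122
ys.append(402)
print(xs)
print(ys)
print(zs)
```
[4, 5, 122, 7, 9]
[4, 5, 402]
[4, 5, 122, 7, 9]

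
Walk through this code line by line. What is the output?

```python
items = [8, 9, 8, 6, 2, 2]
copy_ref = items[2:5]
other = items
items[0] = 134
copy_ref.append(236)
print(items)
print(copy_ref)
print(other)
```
[134, 9, 8, 6, 2, 2]
[8, 6, 2, 236]
[134, 9, 8, 6, 2, 2]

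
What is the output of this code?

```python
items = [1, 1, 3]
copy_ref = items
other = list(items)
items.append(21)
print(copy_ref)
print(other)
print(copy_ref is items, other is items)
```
[1, 1, 3, 21]
[1, 1, 3]
True False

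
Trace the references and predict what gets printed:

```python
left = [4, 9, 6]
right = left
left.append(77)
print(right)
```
[4, 9, 6, 77]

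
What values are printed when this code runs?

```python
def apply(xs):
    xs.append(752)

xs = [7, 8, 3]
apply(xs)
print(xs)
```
[7, 8, 3, 752]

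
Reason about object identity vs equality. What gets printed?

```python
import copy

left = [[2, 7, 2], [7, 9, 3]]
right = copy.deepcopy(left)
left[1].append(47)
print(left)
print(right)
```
[[2, 7, 2], [7, 9, 3, 47]]
[[2, 7, 2], [7, 9, 3]]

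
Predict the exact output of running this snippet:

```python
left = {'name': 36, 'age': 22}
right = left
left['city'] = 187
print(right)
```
{'name': 36, 'age': 22, 'city': 187}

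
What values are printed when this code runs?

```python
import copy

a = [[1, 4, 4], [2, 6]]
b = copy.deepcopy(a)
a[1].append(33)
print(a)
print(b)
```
[[1, 4, 4], [2, 6, 33]]
[[1, 4, 4], [2, 6]]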